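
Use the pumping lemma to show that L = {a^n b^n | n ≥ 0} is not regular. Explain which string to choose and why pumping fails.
Language: L = {a^n b^n | n ≥ 0} (equal numbers of a's followed by b's)
Step 1: Assume for contradiction that L is regular, with pumping length p.
Step 2: Choose s = a^p b^p. Then s ∈ L (it has p a's followed by p b's) and |s| ≥ p.
Step 3: Consider any decomposition s = xyz with |xy| ≤ p and |y| > 0. Since |xy| ≤ p and the first p symbols of s are all a's, y = a^k for some k with 1 ≤ k ≤ p.
Step 4: Pumping up (i = 2): xy²z = a^(p+k) b^p, which has more a's than b's, so xy²z ∉ L.
This contradicts the pumping lemma, so L is not regular.

Final answer: Choose s = a^p b^p. Since |xy| ≤ p, y = a^k with k ≥ 1. Then xy²z = a^(p+k) b^p ∉ L.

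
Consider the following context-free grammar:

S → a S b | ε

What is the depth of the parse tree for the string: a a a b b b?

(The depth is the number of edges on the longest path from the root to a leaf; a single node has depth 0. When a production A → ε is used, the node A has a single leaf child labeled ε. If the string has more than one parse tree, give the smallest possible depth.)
The only parse tree applies S → a S b 3 times (once per matching a…b pair) and then S → ε.
The S nodes sit at depths 0, 1, …, 3; the innermost S (depth 3) has the single child ε at depth 4.
The terminal leaves a, b are at depths 1..3, so the longest root-to-leaf path is S → S → … → S → ε with 4 edges.
Depth = 4.

Final answer: 4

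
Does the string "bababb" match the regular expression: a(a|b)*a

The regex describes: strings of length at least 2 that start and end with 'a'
No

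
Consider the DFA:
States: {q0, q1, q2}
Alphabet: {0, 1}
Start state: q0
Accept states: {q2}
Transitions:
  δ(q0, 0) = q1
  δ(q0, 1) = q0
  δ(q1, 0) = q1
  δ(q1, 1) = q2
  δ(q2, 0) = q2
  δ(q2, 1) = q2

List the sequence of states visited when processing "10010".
Starting at q0
Read '1': q0 -> q0
Read '0': q0 -> q1
Read '0': q1 -> q1
Read '1': q1 -> q2
Read '0': q2 -> q2

Final answer: q0 -> q0 -> q1 -> q1 -> q2 -> q2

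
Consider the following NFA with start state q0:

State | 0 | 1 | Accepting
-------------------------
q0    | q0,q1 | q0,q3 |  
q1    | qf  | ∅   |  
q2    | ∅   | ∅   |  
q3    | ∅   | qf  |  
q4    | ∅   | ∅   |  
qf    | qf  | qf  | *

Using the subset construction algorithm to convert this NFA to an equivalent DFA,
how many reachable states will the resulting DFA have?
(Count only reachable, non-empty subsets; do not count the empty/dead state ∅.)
Start subset: {q0}
{q0}: on 0 → {q0, q1}, on 1 → {q0, q3}
{q0, q1}: on 0 → {q0, q1, qf}, on 1 → {q0, q3}
{q0, q3}: on 0 → {q0, q1}, on 1 → {q0, q3, qf}
{q0, q1, qf}: on 0 → {q0, q1, qf}, on 1 → {q0, q3, qf}
{q0, q3, qf}: on 0 → {q0, q1, qf}, on 1 → {q0, q3, qf}
Reachable non-empty subsets: {q0}, {q0, q1}, {q0, q3}, {q0, q1, qf}, {q0, q3, qf} — 5 in total.

Final answer: 5 states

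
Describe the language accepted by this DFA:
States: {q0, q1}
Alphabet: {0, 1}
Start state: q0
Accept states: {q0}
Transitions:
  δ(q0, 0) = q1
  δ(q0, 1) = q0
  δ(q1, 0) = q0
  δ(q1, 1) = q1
Analyzing the DFA structure:
Start state: q0
Accept states: {q0}
Interpreting what each state remembers (checking against the transitions):
  q0: an even number of 0s has been read so far
  q1: an odd number of 0s has been read so far
  δ(q0, 0): in q0 (an even number of 0s has been read so far), after reading 0 we have: an odd number of 0s has been read so far → q1
  δ(q0, 1): in q0 (an even number of 0s has been read so far), after reading 1 we have: an even number of 0s has been read so far → q0
  δ(q1, 0): in q1 (an odd number of 0s has been read so far), after reading 0 we have: an even number of 0s has been read so far → q0
  δ(q1, 1): in q1 (an odd number of 0s has been read so far), after reading 1 we have: an odd number of 0s has been read so far → q1
A string is accepted iff it ends in {q0}, i.e. an even number of 0s has been read so far.
Language: All binary strings with an even number of 0s

Final answer: All binary strings with an even number of 0s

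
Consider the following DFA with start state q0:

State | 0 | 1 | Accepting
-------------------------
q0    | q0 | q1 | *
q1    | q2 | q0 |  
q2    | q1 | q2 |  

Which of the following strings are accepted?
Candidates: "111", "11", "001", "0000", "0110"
"111": q0 → q1 → q0 → q1; q1 is not accepting → rejected
"11": q0 → q1 → q0; q0 is accepting → accepted
"001": q0 → q0 → q0 → q1; q1 is not accepting → rejected
"0000": q0 → q0 → q0 → q0 → q0; q0 is accepting → accepted
"0110": q0 → q0 → q1 → q0 → q0; q0 is accepting → accepted

Final answer: "11", "0000", "0110"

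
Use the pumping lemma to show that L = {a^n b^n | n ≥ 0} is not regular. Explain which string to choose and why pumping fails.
Language: L = {a^n b^n | n ≥ 0} (equal numbers of a's followed by b's)
Step 1: Assume for contradiction that L is regular, with pumping length p.
Step 2: Choose s = a^p b^p. Then s ∈ L (it has p a's followed by p b's) and |s| ≥ p.
Step 3: Consider any decomposition s = xyz with |xy| ≤ p and |y| > 0. Since |xy| ≤ p and the first p symbols of s are all a's, y = a^k for some k with 1 ≤ k ≤ p.
Step 4: Pumping up (i = 2): xy²z = a^(p+k) b^p, which has more a's than b's, so xy²z ∉ L.
This contradicts the pumping lemma, so L is not regular.

Final answer: Choose s = a^p b^p. Since |xy| ≤ p, y = a^k with k ≥ 1. Then xy²z = a^(p+k) b^p ∉ L.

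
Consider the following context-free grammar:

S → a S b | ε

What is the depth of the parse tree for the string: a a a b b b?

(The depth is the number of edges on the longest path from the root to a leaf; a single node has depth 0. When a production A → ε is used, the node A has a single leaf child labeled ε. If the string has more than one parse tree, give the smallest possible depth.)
The only parse tree applies S → a S b 3 times (once per matching a…b pair) and then S → ε.
The S nodes sit at depths 0, 1, …, 3; the innermost S (depth 3) has the single child ε at depth 4.
The terminal leaves a, b are at depths 1..3, so the longest root-to-leaf path is S → S → … → S → ε with 4 edges.
Depth = 4.

Final answer: 4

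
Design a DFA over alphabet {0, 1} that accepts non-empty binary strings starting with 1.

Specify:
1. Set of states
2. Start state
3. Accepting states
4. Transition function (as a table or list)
One valid DFA (any DFA recognizing the same language is acceptable):
States: {q0, q1, q2}
Start: q0
Accepting: {q1}
Transitions (accepting states marked with *):
State | 0 | 1 | Accepting
-------------------------
q0    | q2 | q1 |  
q1    | q1 | q1 | *
q2    | q2 | q2 |  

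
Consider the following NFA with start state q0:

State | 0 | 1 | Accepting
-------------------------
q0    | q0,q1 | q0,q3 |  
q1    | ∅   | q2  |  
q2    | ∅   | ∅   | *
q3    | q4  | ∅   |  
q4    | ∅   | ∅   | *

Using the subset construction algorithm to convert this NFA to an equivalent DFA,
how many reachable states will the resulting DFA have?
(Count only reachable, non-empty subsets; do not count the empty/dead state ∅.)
Start subset: {q0}
{q0}: on 0 → {q0, q1}, on 1 → {q0, q3}
{q0, q1}: on 0 → {q0, q1}, on 1 → {q0, q2, q3}
{q0, q3}: on 0 → {q0, q1, q4}, on 1 → {q0, q3}
{q0, q2, q3}: on 0 → {q0, q1, q4}, on 1 → {q0, q3}
{q0, q1, q4}: on 0 → {q0, q1}, on 1 → {q0, q2, q3}
Reachable non-empty subsets: {q0}, {q0, q1}, {q0, q3}, {q0, q2, q3}, {q0, q1, q4} — 5 in total.

Final answer: 5 states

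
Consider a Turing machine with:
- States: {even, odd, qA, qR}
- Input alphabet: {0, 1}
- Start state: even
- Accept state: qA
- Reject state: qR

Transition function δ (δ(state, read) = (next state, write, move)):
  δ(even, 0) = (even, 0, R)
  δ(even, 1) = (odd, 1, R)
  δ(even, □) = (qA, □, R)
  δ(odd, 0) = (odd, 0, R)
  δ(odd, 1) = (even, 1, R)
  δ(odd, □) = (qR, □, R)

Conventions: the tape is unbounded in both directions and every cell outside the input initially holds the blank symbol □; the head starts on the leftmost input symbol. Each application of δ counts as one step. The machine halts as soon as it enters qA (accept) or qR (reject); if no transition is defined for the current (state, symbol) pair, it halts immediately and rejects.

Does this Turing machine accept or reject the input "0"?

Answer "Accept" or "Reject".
Step 0: [even]0 (head at position 0)
Step 1: δ(even, 0) = (even, 0, R)  ⊢  0[even]□ (head at position 1)
Step 2: δ(even, □) = (qA, □, R)  ⊢  0□[qA]□ (head at position 2)
The machine is in qA, so it halts and accepts.

Final answer: Accept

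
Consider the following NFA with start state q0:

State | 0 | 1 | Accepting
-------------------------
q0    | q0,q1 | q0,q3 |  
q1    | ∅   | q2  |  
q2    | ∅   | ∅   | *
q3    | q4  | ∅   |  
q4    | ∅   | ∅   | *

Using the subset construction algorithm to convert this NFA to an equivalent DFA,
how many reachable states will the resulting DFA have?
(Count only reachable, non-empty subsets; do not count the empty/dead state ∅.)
Start subset: {q0}
{q0}: on 0 → {q0, q1}, on 1 → {q0, q3}
{q0, q1}: on 0 → {q0, q1}, on 1 → {q0, q2, q3}
{q0, q3}: on 0 → {q0, q1, q4}, on 1 → {q0, q3}
{q0, q2, q3}: on 0 → {q0, q1, q4}, on 1 → {q0, q3}
{q0, q1, q4}: on 0 → {q0, q1}, on 1 → {q0, q2, q3}
Reachable non-empty subsets: {q0}, {q0, q1}, {q0, q3}, {q0, q2, q3}, {q0, q1, q4} — 5 in total.

Final answer: 5 states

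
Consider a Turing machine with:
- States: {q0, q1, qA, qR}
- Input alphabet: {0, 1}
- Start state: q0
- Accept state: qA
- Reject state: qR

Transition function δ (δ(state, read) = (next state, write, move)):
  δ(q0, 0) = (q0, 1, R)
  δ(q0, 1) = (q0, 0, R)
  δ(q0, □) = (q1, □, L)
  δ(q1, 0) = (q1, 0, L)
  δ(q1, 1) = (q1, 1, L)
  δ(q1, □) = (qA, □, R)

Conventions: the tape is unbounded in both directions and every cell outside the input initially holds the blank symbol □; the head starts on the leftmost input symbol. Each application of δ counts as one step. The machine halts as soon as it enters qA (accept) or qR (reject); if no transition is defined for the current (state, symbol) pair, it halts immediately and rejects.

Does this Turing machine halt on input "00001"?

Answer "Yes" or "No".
Step 0: [q0]00001 (head at position 0)
Step 1: δ(q0, 0) = (q0, 1, R)  ⊢  1[q0]0001 (head at position 1)
Step 2: δ(q0, 0) = (q0, 1, R)  ⊢  11[q0]001 (head at position 2)
Step 3: δ(q0, 0) = (q0, 1, R)  ⊢  111[q0]01 (head at position 3)
Step 4: δ(q0, 0) = (q0, 1, R)  ⊢  1111[q0]1 (head at position 4)
Step 5: δ(q0, 1) = (q0, 0, R)  ⊢  11110[q0]□ (head at position 5)
Step 6: δ(q0, □) = (q1, □, L)  ⊢  1111[q1]0□ (head at position 4)
Step 7: δ(q1, 0) = (q1, 0, L)  ⊢  111[q1]10□ (head at position 3)
Step 8: δ(q1, 1) = (q1, 1, L)  ⊢  11[q1]110□ (head at position 2)
Step 9: δ(q1, 1) = (q1, 1, L)  ⊢  1[q1]1110□ (head at position 1)
Step 10: δ(q1, 1) = (q1, 1, L)  ⊢  [q1]11110□ (head at position 0)
Step 11: δ(q1, 1) = (q1, 1, L)  ⊢  [q1]□11110□ (head at position -1)
Step 12: δ(q1, □) = (qA, □, R)  ⊢  □[qA]11110□ (head at position 0)
The machine is in qA, so it halts and accepts.
It halts after 12 steps.

Final answer: Yes - halts after 12 steps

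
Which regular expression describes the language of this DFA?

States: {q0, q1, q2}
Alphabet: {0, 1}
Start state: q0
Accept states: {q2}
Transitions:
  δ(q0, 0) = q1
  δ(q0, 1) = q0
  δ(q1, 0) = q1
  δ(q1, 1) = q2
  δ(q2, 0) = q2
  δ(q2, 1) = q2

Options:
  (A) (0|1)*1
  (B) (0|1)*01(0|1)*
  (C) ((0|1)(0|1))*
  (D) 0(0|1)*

Testing sample strings against the DFA:
  '10' -> rejected
  '1110' -> rejected
  '01101' -> accepted
  '00' -> rejected
Checking each option for a counterexample:
  (A) (0|1)*1: '1' is rejected by the DFA but matches the regex → eliminated
  (B) (0|1)*01(0|1)*: agrees with the DFA on all strings of length ≤ 4
  (C) ((0|1)(0|1))*: ε is rejected by the DFA but matches the regex → eliminated
  (D) 0(0|1)*: '0' is rejected by the DFA but matches the regex → eliminated
Only (B) (0|1)*01(0|1)* is consistent with the DFA.

Final answer: (B) (0|1)*01(0|1)*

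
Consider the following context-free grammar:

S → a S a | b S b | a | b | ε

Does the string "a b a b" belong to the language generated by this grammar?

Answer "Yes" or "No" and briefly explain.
Every production places the same symbol at both ends (or yields a single symbol / ε), so every derived string is a palindrome. a b a b reversed is b a b a ≠ a b a b, so it is not a palindrome and cannot be derived (already the first step fails: the string starts with a but ends with b, so neither S → a S a nor S → b S b fits).

Final answer: No - no valid derivation exists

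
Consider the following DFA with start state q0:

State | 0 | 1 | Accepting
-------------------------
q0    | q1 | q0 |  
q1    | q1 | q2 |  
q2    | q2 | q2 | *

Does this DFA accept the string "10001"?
Start in q0.
Read '1': q0 → q0
Read '0': q0 → q1
Read '0': q1 → q1
Read '0': q1 → q1
Read '1': q1 → q2
Final state q2 is accepting, so the string is accepted.

Final answer: Yes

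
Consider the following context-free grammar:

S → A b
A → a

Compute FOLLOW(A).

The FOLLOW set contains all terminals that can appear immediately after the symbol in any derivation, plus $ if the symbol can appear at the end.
A occurs only in S → A b, where it is immediately followed by the terminal b. So FOLLOW(A) = {b}.

Final answer: {b}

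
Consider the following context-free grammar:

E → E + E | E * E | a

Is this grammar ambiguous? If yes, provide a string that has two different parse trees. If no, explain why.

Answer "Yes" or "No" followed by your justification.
Two different leftmost derivations of a + a * a:
  (1) E ⇒ E + E ⇒ a + E ⇒ a + E * E ⇒ a + a * E ⇒ a + a * a   (tree groups a + (a * a))
  (2) E ⇒ E * E ⇒ E + E * E ⇒ a + E * E ⇒ a + a * E ⇒ a + a * a   (tree groups (a + a) * a)
Two distinct leftmost derivations = two distinct parse trees, so the grammar is ambiguous.

Final answer: Yes - the string 'a + a * a' has two distinct leftmost derivations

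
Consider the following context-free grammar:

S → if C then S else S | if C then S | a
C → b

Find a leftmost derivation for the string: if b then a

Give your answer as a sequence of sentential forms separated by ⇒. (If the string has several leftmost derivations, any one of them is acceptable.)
Start with S.
Step 1: the leftmost non-terminal is S; apply S → if C then S:  if C then S
Step 2: the leftmost non-terminal is C; apply C → b:  if b then S
Step 3: the leftmost non-terminal is S; apply S → a:  if b then a

Final answer: S ⇒ if C then S ⇒ if b then S ⇒ if b then a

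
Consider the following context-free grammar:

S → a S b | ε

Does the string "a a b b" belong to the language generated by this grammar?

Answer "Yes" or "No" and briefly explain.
A derivation exists: S ⇒ a S b ⇒ a a S b b ⇒ a a b b (using S → a S b twice, then S → ε).

Final answer: Yes - a valid derivation exists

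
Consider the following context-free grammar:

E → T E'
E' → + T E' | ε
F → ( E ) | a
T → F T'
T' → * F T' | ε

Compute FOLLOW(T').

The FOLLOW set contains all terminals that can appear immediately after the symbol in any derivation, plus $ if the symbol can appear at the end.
Useful FIRST sets: FIRST(E') = {+, ε}, FIRST(T') = {*, ε} (both E' and T' are nullable).
FOLLOW(E): E is the start symbol → $; E appears in F → ( E ) followed by ')' → FOLLOW(E) = {), $}.
FOLLOW(E'): E' appears at the right end of E → T E' and of E' → + T E', so FOLLOW(E') ⊇ FOLLOW(E) (the second occurrence adds nothing new). FOLLOW(E') = {), $}.
FOLLOW(T): in E → T E' and E' → + T E', T is followed by E': add FIRST(E') minus ε = {+}; since E' is nullable, also add FOLLOW(E) and FOLLOW(E') = {), $}. FOLLOW(T) = {+, ), $}.
FOLLOW(T'): T' appears at the right end of T → F T' and of T' → * F T', so FOLLOW(T') = FOLLOW(T) = {+, ), $}.

Final answer: {$, ), +}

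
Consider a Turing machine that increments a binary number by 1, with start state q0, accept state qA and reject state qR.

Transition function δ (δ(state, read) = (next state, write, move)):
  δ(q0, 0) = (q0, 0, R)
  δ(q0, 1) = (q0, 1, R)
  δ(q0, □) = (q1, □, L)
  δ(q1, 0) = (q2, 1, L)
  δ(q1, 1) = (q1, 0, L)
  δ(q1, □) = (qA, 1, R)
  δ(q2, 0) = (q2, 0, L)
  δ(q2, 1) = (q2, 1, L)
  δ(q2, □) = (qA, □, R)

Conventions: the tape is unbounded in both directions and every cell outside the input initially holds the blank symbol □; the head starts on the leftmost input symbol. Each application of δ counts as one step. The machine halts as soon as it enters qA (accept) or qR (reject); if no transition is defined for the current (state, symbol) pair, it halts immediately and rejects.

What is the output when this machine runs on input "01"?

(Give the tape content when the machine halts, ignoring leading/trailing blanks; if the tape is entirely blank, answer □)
Step 0: [q0]01 (head at position 0)
Step 1: δ(q0, 0) = (q0, 0, R)  ⊢  0[q0]1 (head at position 1)
Step 2: δ(q0, 1) = (q0, 1, R)  ⊢  01[q0]□ (head at position 2)
Step 3: δ(q0, □) = (q1, □, L)  ⊢  0[q1]1□ (head at position 1)
Step 4: δ(q1, 1) = (q1, 0, L)  ⊢  [q1]00□ (head at position 0)
Step 5: δ(q1, 0) = (q2, 1, L)  ⊢  [q2]□10□ (head at position -1)
Step 6: δ(q2, □) = (qA, □, R)  ⊢  □[qA]10□ (head at position 0)
The machine is in qA, so it halts and accepts.
Tape content when halted (ignoring surrounding blanks): 10

Final answer: Output: 10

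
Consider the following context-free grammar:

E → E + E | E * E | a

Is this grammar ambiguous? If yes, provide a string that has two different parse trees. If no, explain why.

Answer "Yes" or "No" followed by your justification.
Two different leftmost derivations of a + a * a:
  (1) E ⇒ E + E ⇒ a + E ⇒ a + E * E ⇒ a + a * E ⇒ a + a * a   (tree groups a + (a * a))
  (2) E ⇒ E * E ⇒ E + E * E ⇒ a + E * E ⇒ a + a * E ⇒ a + a * a   (tree groups (a + a) * a)
Two distinct leftmost derivations = two distinct parse trees, so the grammar is ambiguous.

Final answer: Yes - the string 'a + a * a' has two distinct leftmost derivations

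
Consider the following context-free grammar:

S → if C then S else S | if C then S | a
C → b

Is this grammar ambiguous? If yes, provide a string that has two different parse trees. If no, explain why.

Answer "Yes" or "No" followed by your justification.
The 'dangling else' can attach to either if. Two leftmost derivations of  if b then if b then a else a:
  (1) S ⇒ if C then S else S ⇒ if b then S else S ⇒ if b then if C then S else S ⇒ if b then if b then S else S ⇒ if b then if b then a else S ⇒ if b then if b then a else a   (else belongs to the outer if)
  (2) S ⇒ if C then S ⇒ if b then S ⇒ if b then if C then S else S ⇒ if b then if b then S else S ⇒ if b then if b then a else S ⇒ if b then if b then a else a   (else belongs to the inner if)
Two distinct parse trees for the same string, so the grammar is ambiguous.

Final answer: Yes - the string 'if b then if b then a else a' has two distinct leftmost derivations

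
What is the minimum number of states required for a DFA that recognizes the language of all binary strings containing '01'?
Language: binary strings containing '01'
Lower bound (Myhill–Nerode): the prefixes ε, 0, 01 are pairwise distinguishable:
  ε vs 01: suffix ε distinguishes them (ε is rejected, 01 is accepted)
  0 vs 01: suffix ε distinguishes them (0 is rejected, 01 is accepted)
  ε vs 0: suffix 1 distinguishes them (ε·1 = 1 is rejected, 0·1 = 01 is accepted)
So any DFA needs at least 3 states.
Upper bound: a DFA with 3 states exists (one state per class above: 'no progress', 'last symbol 0', and 'seen 01' (accepting sink)).
Minimum states: 3

Final answer: 3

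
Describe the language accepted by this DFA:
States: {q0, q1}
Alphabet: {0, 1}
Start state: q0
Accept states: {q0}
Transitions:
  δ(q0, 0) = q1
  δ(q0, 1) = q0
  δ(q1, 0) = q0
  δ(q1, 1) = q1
Analyzing the DFA structure:
Start state: q0
Accept states: {q0}
Interpreting what each state remembers (checking against the transitions):
  q0: an even number of 0s has been read so far
  q1: an odd number of 0s has been read so far
  δ(q0, 0): in q0 (an even number of 0s has been read so far), after reading 0 we have: an odd number of 0s has been read so far → q1
  δ(q0, 1): in q0 (an even number of 0s has been read so far), after reading 1 we have: an even number of 0s has been read so far → q0
  δ(q1, 0): in q1 (an odd number of 0s has been read so far), after reading 0 we have: an even number of 0s has been read so far → q0
  δ(q1, 1): in q1 (an odd number of 0s has been read so far), after reading 1 we have: an odd number of 0s has been read so far → q1
A string is accepted iff it ends in {q0}, i.e. an even number of 0s has been read so far.
Language: All binary strings with an even number of 0s

Final answer: All binary strings with an even number of 0s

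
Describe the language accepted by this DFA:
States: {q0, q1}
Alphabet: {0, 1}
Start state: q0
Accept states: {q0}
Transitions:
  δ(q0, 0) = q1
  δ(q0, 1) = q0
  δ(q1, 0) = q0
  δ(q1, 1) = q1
Analyzing the DFA structure:
Start state: q0
Accept states: {q0}
Interpreting what each state remembers (checking against the transitions):
  q0: an even number of 0s has been read so far
  q1: an odd number of 0s has been read so far
  δ(q0, 0): in q0 (an even number of 0s has been read so far), after reading 0 we have: an odd number of 0s has been read so far → q1
  δ(q0, 1): in q0 (an even number of 0s has been read so far), after reading 1 we have: an even number of 0s has been read so far → q0
  δ(q1, 0): in q1 (an odd number of 0s has been read so far), after reading 0 we have: an even number of 0s has been read so far → q0
  δ(q1, 1): in q1 (an odd number of 0s has been read so far), after reading 1 we have: an odd number of 0s has been read so far → q1
A string is accepted iff it ends in {q0}, i.e. an even number of 0s has been read so far.
Language: All binary strings with an even number of 0s

Final answer: All binary strings with an even number of 0s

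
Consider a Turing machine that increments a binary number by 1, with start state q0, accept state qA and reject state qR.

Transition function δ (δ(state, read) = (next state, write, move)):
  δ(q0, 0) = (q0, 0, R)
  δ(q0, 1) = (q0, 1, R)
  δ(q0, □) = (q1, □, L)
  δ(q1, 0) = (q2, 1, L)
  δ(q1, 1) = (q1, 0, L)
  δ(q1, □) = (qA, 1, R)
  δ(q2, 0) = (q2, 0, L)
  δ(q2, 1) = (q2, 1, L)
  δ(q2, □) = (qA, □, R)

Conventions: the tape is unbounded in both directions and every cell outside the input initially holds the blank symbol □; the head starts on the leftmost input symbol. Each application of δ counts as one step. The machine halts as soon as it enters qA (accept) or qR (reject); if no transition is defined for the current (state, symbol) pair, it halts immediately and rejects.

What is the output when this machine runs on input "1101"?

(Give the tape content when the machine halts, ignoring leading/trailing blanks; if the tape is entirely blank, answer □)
Step 0: [q0]1101 (head at position 0)
Step 1: δ(q0, 1) = (q0, 1, R)  ⊢  1[q0]101 (head at position 1)
Step 2: δ(q0, 1) = (q0, 1, R)  ⊢  11[q0]01 (head at position 2)
Step 3: δ(q0, 0) = (q0, 0, R)  ⊢  110[q0]1 (head at position 3)
Step 4: δ(q0, 1) = (q0, 1, R)  ⊢  1101[q0]□ (head at position 4)
Step 5: δ(q0, □) = (q1, □, L)  ⊢  110[q1]1□ (head at position 3)
Step 6: δ(q1, 1) = (q1, 0, L)  ⊢  11[q1]00□ (head at position 2)
Step 7: δ(q1, 0) = (q2, 1, L)  ⊢  1[q2]110□ (head at position 1)
Step 8: δ(q2, 1) = (q2, 1, L)  ⊢  [q2]1110□ (head at position 0)
Step 9: δ(q2, 1) = (q2, 1, L)  ⊢  [q2]□1110□ (head at position -1)
Step 10: δ(q2, □) = (qA, □, R)  ⊢  □[qA]1110□ (head at position 0)
The machine is in qA, so it halts and accepts.
Tape content when halted (ignoring surrounding blanks): 1110

Final answer: Output: 1110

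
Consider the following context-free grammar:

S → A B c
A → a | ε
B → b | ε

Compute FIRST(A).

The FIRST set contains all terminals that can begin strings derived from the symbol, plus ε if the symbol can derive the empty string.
A → a contributes a; A → ε makes A nullable, contributing ε. FIRST(A) = {a, ε}.

Final answer: {a, ε}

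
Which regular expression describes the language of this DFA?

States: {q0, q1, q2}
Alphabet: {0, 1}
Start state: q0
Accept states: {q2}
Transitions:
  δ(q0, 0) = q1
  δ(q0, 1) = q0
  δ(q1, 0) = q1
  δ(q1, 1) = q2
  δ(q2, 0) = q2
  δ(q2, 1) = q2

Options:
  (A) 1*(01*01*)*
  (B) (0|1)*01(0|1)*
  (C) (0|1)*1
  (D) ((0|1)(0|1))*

Testing sample strings against the DFA:
  '0001' -> accepted
  '000' -> rejected
  '100' -> rejected
  '11' -> rejected
Checking each option for a counterexample:
  (A) 1*(01*01*)*: ε is rejected by the DFA but matches the regex → eliminated
  (B) (0|1)*01(0|1)*: agrees with the DFA on all strings of length ≤ 4
  (C) (0|1)*1: '1' is rejected by the DFA but matches the regex → eliminated
  (D) ((0|1)(0|1))*: ε is rejected by the DFA but matches the regex → eliminated
Only (B) (0|1)*01(0|1)* is consistent with the DFA.

Final answer: (B) (0|1)*01(0|1)*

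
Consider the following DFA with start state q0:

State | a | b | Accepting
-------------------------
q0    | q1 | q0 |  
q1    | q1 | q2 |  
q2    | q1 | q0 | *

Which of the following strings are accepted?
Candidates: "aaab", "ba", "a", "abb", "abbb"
"aaab": q0 → q1 → q1 → q1 → q2; q2 is accepting → accepted
"ba": q0 → q0 → q1; q1 is not accepting → rejected
"a": q0 → q1; q1 is not accepting → rejected
"abb": q0 → q1 → q2 → q0; q0 is not accepting → rejected
"abbb": q0 → q1 → q2 → q0 → q0; q0 is not accepting → rejected

Final answer: "aaab"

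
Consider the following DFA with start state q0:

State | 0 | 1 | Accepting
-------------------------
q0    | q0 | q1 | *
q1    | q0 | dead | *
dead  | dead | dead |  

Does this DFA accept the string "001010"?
Start in q0.
Read '0': q0 → q0
Read '0': q0 → q0
Read '1': q0 → q1
Read '0': q1 → q0
Read '1': q0 → q1
Read '0': q1 → q0
Final state q0 is accepting, so the string is accepted.

Final answer: Yes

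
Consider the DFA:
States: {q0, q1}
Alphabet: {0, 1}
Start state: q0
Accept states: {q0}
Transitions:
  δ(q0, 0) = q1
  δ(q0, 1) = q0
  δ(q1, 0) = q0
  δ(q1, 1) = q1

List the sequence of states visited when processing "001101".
Starting at q0
Read '0': q0 -> q1
Read '0': q1 -> q0
Read '1': q0 -> q0
Read '1': q0 -> q0
Read '0': q0 -> q1
Read '1': q1 -> q1

Final answer: q0 -> q1 -> q0 -> q0 -> q0 -> q1 -> q1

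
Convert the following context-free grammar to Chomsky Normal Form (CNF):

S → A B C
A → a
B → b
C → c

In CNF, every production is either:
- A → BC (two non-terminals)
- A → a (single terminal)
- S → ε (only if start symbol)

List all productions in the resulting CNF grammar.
The grammar has no ε-productions or unit productions to eliminate.
A → a is already in CNF (single terminal) – keep it.
B → b is already in CNF (single terminal) – keep it.
C → c is already in CNF (single terminal) – keep it.
S → A B C has 3 symbols on the right: break it into binary productions S → A X0, X0 → B C.
Resulting CNF grammar (5 productions): A → a; B → b; C → c; S → A X0; X0 → B C

Final answer: A → a; B → b; C → c; S → A X0; X0 → B C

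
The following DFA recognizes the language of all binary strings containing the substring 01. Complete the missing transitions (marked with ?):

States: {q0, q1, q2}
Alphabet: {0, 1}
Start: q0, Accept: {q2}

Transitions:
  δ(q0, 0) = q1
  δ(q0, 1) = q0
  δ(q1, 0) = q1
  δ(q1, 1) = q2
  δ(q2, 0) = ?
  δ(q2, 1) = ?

What each state remembers (consistent with the given transitions and accept states):
  q0: 01 not seen yet and the last symbol was not 0
  q1: 01 not seen yet and the last symbol was 0
  q2: the substring 01 has already been seen
Filling in the missing entries:
  δ(q2, 0): in q2 (the substring 01 has already been seen), after reading 0 we have: the substring 01 has already been seen → q2
  δ(q2, 1): in q2 (the substring 01 has already been seen), after reading 1 we have: the substring 01 has already been seen → q2

Final answer: δ(q2, 0) = q2; δ(q2, 1) = q2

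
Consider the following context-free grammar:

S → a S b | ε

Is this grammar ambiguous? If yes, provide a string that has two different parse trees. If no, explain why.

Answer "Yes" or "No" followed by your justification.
At every step exactly one production applies: if the remaining string to generate is non-empty it starts with a and ends with b, forcing S → a S b; if it is empty, S → ε is forced. Hence each string a^n b^n has exactly one derivation (S → a S b applied n times, then S → ε) and one parse tree.

Final answer: No - the grammar is unambiguous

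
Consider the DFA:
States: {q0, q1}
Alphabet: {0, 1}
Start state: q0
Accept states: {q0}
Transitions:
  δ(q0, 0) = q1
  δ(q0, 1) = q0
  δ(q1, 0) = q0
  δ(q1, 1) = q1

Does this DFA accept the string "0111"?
Processing string "0111":
  q0 --0--> q1
  q1 --1--> q1
  q1 --1--> q1
  q1 --1--> q1
Final state: q1
Accept states: {q0}
q1 is not an accept state, so the string is rejected.

Final answer: No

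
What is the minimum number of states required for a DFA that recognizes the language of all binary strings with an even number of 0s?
Language: binary strings with an even number of 0s
Lower bound (Myhill–Nerode): the prefixes ε, 0 are pairwise distinguishable:
  ε vs 0: suffix ε distinguishes them (ε has zero 0s (accepted), 0 has one 0 (rejected))
So any DFA needs at least 2 states.
Upper bound: a DFA with 2 states exists (one state per class above).
Minimum states: 2

Final answer: 2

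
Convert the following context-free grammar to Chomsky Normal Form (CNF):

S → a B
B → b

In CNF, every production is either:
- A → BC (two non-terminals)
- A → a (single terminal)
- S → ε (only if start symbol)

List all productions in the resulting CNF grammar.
The grammar has no ε-productions or unit productions to eliminate.
S → a B has terminal a in a right-hand side of length ≥ 2: introduce T_a → a and use T_a in place of a.
B → b is already in CNF (single terminal) – keep it.
S → a B becomes S → T_a B.
Resulting CNF grammar (3 productions): T_a → a; B → b; S → T_a B

Final answer: T_a → a; B → b; S → T_a B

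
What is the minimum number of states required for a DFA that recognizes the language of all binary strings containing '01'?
Language: binary strings containing '01'
Lower bound (Myhill–Nerode): the prefixes ε, 0, 01 are pairwise distinguishable:
  ε vs 01: suffix ε distinguishes them (ε is rejected, 01 is accepted)
  0 vs 01: suffix ε distinguishes them (0 is rejected, 01 is accepted)
  ε vs 0: suffix 1 distinguishes them (ε·1 = 1 is rejected, 0·1 = 01 is accepted)
So any DFA needs at least 3 states.
Upper bound: a DFA with 3 states exists (one state per class above: 'no progress', 'last symbol 0', and 'seen 01' (accepting sink)).
Minimum states: 3

Final answer: 3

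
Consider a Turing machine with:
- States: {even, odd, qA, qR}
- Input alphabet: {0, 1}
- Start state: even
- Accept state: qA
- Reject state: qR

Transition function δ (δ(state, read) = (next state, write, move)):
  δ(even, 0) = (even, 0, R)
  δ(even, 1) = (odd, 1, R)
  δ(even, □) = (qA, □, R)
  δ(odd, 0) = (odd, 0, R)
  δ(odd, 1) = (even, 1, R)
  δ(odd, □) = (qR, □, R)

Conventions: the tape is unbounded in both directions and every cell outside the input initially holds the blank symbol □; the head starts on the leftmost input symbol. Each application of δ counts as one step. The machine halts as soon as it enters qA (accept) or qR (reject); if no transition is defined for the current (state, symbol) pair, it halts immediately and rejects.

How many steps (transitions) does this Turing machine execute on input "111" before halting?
Step 0: [even]111 (head at position 0)
Step 1: δ(even, 1) = (odd, 1, R)  ⊢  1[odd]11 (head at position 1)
Step 2: δ(odd, 1) = (even, 1, R)  ⊢  11[even]1 (head at position 2)
Step 3: δ(even, 1) = (odd, 1, R)  ⊢  111[odd]□ (head at position 3)
Step 4: δ(odd, □) = (qR, □, R)  ⊢  111□[qR]□ (head at position 4)
The machine is in qR, so it halts and rejects.
Number of transitions executed: 4.

Final answer: 4 steps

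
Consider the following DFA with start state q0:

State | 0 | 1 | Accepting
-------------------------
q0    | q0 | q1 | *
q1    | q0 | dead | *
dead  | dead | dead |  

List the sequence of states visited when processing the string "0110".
q0 → q0 → q1 → dead → dead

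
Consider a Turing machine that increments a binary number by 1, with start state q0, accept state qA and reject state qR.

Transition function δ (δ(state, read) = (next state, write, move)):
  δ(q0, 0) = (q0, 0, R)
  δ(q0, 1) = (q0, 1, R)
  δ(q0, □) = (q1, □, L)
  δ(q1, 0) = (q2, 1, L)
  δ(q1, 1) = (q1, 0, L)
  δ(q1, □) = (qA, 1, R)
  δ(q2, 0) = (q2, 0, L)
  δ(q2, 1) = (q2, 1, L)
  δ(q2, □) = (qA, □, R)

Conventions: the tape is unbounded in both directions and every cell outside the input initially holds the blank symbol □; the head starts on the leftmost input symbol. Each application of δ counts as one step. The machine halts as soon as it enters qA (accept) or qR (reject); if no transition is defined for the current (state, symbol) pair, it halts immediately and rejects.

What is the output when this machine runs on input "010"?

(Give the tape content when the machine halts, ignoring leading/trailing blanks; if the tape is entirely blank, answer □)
Step 0: [q0]010 (head at position 0)
Step 1: δ(q0, 0) = (q0, 0, R)  ⊢  0[q0]10 (head at position 1)
Step 2: δ(q0, 1) = (q0, 1, R)  ⊢  01[q0]0 (head at position 2)
Step 3: δ(q0, 0) = (q0, 0, R)  ⊢  010[q0]□ (head at position 3)
Step 4: δ(q0, □) = (q1, □, L)  ⊢  01[q1]0□ (head at position 2)
Step 5: δ(q1, 0) = (q2, 1, L)  ⊢  0[q2]11□ (head at position 1)
Step 6: δ(q2, 1) = (q2, 1, L)  ⊢  [q2]011□ (head at position 0)
Step 7: δ(q2, 0) = (q2, 0, L)  ⊢  [q2]□011□ (head at position -1)
Step 8: δ(q2, □) = (qA, □, R)  ⊢  □[qA]011□ (head at position 0)
The machine is in qA, so it halts and accepts.
Tape content when halted (ignoring surrounding blanks): 011

Final answer: Output: 011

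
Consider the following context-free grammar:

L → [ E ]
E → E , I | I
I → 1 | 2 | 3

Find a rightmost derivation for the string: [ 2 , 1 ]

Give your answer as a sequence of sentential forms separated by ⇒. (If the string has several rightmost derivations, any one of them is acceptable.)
Start with L.
Step 1: the rightmost non-terminal is L; apply L → [ E ]:  [ E ]
Step 2: the rightmost non-terminal is E; apply E → E , I:  [ E , I ]
Step 3: the rightmost non-terminal is I; apply I → 1:  [ E , 1 ]
Step 4: the rightmost non-terminal is E; apply E → I:  [ I , 1 ]
Step 5: the rightmost non-terminal is I; apply I → 2:  [ 2 , 1 ]

Final answer: L ⇒ [ E ] ⇒ [ E , I ] ⇒ [ E , 1 ] ⇒ [ I , 1 ] ⇒ [ 2 , 1 ]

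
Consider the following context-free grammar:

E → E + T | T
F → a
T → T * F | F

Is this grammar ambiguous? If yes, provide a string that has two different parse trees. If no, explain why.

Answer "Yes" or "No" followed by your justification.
This is the standard stratified expression grammar: '+' is introduced only by the left-recursive rule E → E + T and '*' only by the left-recursive rule T → T * F, with F → a. For any string, the last '+' must be the one produced at the root E (everything after it is a T containing no '+'), and likewise within each T the last '*' is produced at its root. This fixes the parse tree uniquely (left-associative, '*' binding tighter than '+'), so every string has exactly one parse tree.

Final answer: No - the grammar is unambiguous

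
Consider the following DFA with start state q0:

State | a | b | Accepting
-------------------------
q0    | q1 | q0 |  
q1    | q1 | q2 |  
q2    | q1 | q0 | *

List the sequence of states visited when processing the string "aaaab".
q0 → q1 → q1 → q1 → q1 → q2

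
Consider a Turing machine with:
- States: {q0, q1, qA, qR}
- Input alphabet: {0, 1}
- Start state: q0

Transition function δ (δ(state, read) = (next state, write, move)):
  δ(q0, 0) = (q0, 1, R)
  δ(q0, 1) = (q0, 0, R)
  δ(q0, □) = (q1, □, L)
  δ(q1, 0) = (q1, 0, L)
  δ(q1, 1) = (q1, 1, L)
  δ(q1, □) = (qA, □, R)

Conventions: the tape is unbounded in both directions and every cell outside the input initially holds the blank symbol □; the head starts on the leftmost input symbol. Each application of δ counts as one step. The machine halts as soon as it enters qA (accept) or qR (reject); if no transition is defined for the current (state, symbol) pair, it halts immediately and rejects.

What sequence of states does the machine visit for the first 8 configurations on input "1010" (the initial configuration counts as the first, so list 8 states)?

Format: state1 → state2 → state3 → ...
Step 0: [q0]1010 (head at position 0)
Step 1: δ(q0, 1) = (q0, 0, R)  ⊢  0[q0]010 (head at position 1)
Step 2: δ(q0, 0) = (q0, 1, R)  ⊢  01[q0]10 (head at position 2)
Step 3: δ(q0, 1) = (q0, 0, R)  ⊢  010[q0]0 (head at position 3)
Step 4: δ(q0, 0) = (q0, 1, R)  ⊢  0101[q0]□ (head at position 4)
Step 5: δ(q0, □) = (q1, □, L)  ⊢  010[q1]1□ (head at position 3)
Step 6: δ(q1, 1) = (q1, 1, L)  ⊢  01[q1]01□ (head at position 2)
Step 7: δ(q1, 0) = (q1, 0, L)  ⊢  0[q1]101□ (head at position 1)
Reading off the states of these 8 configurations: q0 → q0 → q0 → q0 → q0 → q1 → q1 → q1

Final answer: q0 → q0 → q0 → q0 → q0 → q1 → q1 → q1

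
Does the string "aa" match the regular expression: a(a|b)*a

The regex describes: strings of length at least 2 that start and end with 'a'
Yes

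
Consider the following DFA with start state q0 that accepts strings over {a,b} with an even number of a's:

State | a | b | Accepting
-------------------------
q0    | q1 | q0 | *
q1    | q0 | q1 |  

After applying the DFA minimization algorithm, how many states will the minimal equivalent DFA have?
All 2 states are reachable from q0, so none can be removed as unreachable.
Table-filling: first mark every (accepting, non-accepting) pair as distinguishable (accepting: {q0}; non-accepting: {q1}).
Every pair of states is distinguishable, so the DFA is already minimal.
Equivalence classes: {q0}, {q1} → 2 states.

Final answer: 2 states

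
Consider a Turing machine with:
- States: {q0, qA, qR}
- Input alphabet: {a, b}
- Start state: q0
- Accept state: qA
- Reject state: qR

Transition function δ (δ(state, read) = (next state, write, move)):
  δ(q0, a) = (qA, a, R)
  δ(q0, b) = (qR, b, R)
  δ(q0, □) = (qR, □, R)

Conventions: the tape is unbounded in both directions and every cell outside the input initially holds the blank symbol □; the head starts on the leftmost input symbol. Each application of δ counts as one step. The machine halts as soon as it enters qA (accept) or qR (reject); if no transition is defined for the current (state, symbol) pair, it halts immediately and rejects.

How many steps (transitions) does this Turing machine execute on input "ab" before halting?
Step 0: [q0]ab (head at position 0)
Step 1: δ(q0, a) = (qA, a, R)  ⊢  a[qA]b (head at position 1)
The machine is in qA, so it halts and accepts.
Number of transitions executed: 1.

Final answer: 1 steps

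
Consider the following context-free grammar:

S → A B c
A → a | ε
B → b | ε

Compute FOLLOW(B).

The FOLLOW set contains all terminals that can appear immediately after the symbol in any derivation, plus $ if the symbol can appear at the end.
B occurs in S → A B c, immediately followed by the terminal c. So FOLLOW(B) = {c}.

Final answer: {c}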